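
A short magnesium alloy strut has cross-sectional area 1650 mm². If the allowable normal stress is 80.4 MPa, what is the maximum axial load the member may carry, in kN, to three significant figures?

133 kN

P_max = σ_allow · A = 80.4 · 1650 = 132700 N = 132.7 kN.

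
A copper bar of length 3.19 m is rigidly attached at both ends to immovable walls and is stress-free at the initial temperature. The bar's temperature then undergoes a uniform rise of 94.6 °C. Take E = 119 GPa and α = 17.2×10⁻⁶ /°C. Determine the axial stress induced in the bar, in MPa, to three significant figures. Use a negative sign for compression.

-194 MPa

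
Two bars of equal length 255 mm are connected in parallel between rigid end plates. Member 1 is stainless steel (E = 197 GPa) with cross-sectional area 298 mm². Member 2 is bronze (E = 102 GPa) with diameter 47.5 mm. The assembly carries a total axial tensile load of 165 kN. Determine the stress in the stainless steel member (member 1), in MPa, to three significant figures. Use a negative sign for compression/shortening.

136 MPa

A_2 = 1772 mm².
Equal strain + equilibrium ⇒ each member carries load in proportion to AE: A₁E₁ = 58710000 N, A₂E₂ = 180700000 N, ΣAE = 239500000 N.
σ₁ = P·E₁/ΣAE = 165000·197000/239500000 = 135.7 MPa.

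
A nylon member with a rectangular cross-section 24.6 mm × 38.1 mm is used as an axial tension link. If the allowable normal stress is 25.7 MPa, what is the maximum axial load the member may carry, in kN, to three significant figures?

24.1 kN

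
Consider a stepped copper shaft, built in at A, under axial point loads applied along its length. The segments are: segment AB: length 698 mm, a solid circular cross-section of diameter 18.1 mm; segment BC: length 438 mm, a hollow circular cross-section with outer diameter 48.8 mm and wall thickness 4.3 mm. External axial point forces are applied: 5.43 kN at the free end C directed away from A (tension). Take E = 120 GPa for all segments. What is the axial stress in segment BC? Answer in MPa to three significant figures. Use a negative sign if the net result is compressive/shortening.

9.03 MPa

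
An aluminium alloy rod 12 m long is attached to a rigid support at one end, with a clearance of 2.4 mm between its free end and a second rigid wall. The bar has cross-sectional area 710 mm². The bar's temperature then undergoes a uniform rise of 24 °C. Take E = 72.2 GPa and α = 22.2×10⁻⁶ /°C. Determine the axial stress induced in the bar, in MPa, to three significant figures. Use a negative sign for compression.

Free thermal expansion αLΔT = 22.2e-6 · 12000 · 24 = 6.394 mm.
The walls engage after the gap closes; constrained expansion = 6.394 − 2.4 = 3.994 mm.
The walls impose strain ε = −(3.994)/12000 = -3.3280e-04; σ = Eε = 72200 · -3.3280e-04 = -24.03 MPa.

-24.0 MPa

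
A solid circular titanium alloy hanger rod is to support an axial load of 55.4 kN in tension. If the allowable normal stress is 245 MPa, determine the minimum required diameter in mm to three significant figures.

Required area A ≥ P/σ_allow = 55400/245 = 226.1 mm².
For a solid circular section, d ≥ √(4A/π) = 16.97 mm.

17.0 mm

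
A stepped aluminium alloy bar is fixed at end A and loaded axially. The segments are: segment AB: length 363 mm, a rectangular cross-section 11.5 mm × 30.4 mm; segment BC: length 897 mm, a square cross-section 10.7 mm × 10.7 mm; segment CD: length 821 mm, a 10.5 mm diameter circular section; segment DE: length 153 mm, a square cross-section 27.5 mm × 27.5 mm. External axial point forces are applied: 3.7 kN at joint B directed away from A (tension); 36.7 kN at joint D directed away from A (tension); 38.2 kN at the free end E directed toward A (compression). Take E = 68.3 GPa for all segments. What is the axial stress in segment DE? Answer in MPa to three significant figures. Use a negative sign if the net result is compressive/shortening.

Internal axial forces (sectioning from the free end, tension +): N_DE = -38.2 kN, N_CD = -1.5 kN, N_BC = -1.5 kN, N_AB = 2.2 kN.
A_DE = 756.2 mm².
σ_DE = N_DE/A_DE = -38200/756.2 = -50.51 MPa.

-50.5 MPa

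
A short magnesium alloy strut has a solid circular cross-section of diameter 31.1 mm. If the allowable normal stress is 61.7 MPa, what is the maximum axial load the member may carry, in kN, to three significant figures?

46.9 kN

A = 759.6 mm².
P_max = σ_allow · A = 61.7 · 759.6 = 46870 N = 46.87 kN.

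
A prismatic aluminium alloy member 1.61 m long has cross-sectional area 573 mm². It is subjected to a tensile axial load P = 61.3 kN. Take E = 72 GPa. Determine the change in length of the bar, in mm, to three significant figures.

2.39 mm

δ_mech = NL/(AE) = 61300·1610/(573·72000) = 2.392 mm.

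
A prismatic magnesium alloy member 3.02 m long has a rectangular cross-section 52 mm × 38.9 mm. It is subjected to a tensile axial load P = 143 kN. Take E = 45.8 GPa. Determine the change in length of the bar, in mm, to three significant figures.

4.66 mm

A = 2023 mm².
δ_mech = NL/(AE) = 143000·3020/(2023·45800) = 4.661 mm.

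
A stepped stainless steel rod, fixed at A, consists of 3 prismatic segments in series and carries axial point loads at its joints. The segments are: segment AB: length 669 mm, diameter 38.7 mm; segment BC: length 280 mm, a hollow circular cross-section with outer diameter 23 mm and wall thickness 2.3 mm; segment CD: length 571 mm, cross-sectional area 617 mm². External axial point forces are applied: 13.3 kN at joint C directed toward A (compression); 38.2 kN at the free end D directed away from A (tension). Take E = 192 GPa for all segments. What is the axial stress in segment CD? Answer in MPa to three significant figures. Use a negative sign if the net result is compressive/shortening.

Internal axial forces (sectioning from the free end, tension +): N_CD = 38.2 kN, N_BC = 24.9 kN, N_AB = 24.9 kN.
σ_CD = N_CD/A_CD = 38200/617 = 61.91 MPa.

61.9 MPa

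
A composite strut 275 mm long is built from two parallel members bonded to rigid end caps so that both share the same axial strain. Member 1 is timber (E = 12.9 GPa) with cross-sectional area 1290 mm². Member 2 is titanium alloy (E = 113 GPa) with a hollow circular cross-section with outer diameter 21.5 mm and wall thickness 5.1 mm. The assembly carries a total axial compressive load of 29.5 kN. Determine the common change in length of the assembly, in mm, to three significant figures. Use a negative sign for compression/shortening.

A_2 = 262.8 mm².
Equal strain + equilibrium ⇒ each member carries load in proportion to AE: A₁E₁ = 16640000 N, A₂E₂ = 29690000 N, ΣAE = 46330000 N.
δ = PL/ΣAE = -29500·275/46330000 = -0.1751 mm.

-0.175 mm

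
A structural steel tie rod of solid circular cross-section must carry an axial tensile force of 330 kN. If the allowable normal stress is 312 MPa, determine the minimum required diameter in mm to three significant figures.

Required area A ≥ P/σ_allow = 330000/312 = 1058 mm².
For a solid circular section, d ≥ √(4A/π) = 36.7 mm.

36.7 mm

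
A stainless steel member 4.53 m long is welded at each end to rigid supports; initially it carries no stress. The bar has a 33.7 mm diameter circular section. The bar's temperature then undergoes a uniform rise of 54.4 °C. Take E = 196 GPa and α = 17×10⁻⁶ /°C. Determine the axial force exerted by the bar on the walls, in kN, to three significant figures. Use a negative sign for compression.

-162 kN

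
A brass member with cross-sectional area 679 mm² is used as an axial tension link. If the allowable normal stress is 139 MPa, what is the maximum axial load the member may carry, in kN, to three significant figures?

94.4 kN

P_max = σ_allow · A = 139 · 679 = 94380 N = 94.38 kN.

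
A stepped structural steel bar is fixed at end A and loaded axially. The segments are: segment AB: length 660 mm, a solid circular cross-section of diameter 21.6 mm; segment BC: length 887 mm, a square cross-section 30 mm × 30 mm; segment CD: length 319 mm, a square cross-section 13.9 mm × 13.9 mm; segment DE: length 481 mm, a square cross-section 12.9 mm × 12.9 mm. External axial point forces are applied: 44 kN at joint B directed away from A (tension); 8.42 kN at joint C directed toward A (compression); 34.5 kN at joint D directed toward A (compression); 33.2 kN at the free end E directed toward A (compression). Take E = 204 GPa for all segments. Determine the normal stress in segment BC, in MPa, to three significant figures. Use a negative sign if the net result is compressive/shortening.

-84.6 MPa

Internal axial forces (sectioning from the free end, tension +): N_DE = -33.2 kN, N_CD = -67.7 kN, N_BC = -76.12 kN, N_AB = -32.12 kN.
A_BC = 900 mm².
σ_BC = N_BC/A_BC = -76120/900 = -84.58 MPa.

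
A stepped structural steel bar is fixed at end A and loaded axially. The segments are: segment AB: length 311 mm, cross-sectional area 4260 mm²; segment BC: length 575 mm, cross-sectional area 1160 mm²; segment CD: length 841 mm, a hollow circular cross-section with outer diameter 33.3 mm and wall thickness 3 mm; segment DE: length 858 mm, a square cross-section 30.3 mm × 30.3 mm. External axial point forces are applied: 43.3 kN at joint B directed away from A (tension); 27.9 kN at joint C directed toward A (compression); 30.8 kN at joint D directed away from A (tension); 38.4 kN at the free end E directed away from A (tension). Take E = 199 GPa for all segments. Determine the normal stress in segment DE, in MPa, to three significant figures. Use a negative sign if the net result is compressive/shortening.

Internal axial forces (sectioning from the free end, tension +): N_DE = 38.4 kN, N_CD = 69.2 kN, N_BC = 41.3 kN, N_AB = 84.6 kN.
A_DE = 918.1 mm².
σ_DE = N_DE/A_DE = 38400/918.1 = 41.83 MPa.

41.8 MPa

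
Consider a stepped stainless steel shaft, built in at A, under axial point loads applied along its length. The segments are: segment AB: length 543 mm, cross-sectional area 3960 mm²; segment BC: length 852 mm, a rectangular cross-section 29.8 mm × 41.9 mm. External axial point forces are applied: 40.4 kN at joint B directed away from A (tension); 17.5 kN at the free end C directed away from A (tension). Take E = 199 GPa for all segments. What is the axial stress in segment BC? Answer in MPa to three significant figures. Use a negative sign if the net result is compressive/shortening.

Internal axial forces (sectioning from the free end, tension +): N_BC = 17.5 kN, N_AB = 57.9 kN.
A_BC = 1249 mm².
σ_BC = N_BC/A_BC = 17500/1249 = 14.02 MPa.

14.0 MPa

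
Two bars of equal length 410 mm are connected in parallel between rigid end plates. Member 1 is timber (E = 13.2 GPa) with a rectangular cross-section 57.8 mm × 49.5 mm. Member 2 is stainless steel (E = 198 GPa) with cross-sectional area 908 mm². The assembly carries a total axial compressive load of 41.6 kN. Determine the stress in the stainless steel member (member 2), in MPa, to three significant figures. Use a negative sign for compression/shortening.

A_1 = 2861 mm².
Equal strain + equilibrium ⇒ each member carries load in proportion to AE: A₁E₁ = 37770000 N, A₂E₂ = 179800000 N, ΣAE = 217600000 N.
σ₂ = P·E₂/ΣAE = -41600·198000/217600000 = -37.86 MPa.

-37.9 MPa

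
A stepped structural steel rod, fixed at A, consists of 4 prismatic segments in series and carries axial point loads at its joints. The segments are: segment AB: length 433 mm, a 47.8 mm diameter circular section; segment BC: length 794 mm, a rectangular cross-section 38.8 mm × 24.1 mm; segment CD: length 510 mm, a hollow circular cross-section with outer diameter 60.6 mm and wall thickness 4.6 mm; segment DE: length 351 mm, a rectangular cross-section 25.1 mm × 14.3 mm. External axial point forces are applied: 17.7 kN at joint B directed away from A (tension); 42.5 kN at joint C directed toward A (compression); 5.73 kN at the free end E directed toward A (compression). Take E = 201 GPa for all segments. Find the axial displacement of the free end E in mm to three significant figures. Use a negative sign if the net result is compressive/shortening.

Internal axial forces (sectioning from the free end, tension +): N_DE = -5.73 kN, N_CD = -5.73 kN, N_BC = -48.23 kN, N_AB = -30.53 kN.
A_AB = 1795 mm².
A_BC = 935.1 mm².
A_CD = 809.3 mm².
A_DE = 358.9 mm².
δ_AB = -30530·433/(1795·201000) = -0.03665 mm
δ_BC = -48230·794/(935.1·201000) = -0.2037 mm
δ_CD = -5730·510/(809.3·201000) = -0.01797 mm
δ_DE = -5730·351/(358.9·201000) = -0.02788 mm
δ = Σδ_i = -0.2862 mm.

-0.286 mm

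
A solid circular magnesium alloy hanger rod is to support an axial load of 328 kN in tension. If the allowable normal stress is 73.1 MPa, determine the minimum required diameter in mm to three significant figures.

Required area A ≥ P/σ_allow = 328000/73.1 = 4487 mm².
For a solid circular section, d ≥ √(4A/π) = 75.58 mm.

75.6 mm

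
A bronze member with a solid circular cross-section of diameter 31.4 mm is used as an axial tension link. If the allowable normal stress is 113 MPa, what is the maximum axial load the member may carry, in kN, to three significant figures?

87.5 kN

A = 774.4 mm².
P_max = σ_allow · A = 113 · 774.4 = 87500 N = 87.5 kN.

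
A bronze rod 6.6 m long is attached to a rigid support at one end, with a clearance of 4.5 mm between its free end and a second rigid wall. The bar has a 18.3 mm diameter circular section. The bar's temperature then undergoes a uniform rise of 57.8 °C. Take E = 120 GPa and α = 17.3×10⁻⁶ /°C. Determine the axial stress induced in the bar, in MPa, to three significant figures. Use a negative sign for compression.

Free thermal expansion αLΔT = 17.3e-6 · 6600 · 57.8 = 6.6 mm.
The walls engage after the gap closes; constrained expansion = 6.6 − 4.5 = 2.1 mm.
The walls impose strain ε = −(2.1)/6600 = -3.1812e-04; σ = Eε = 120000 · -3.1812e-04 = -38.17 MPa.

-38.2 MPa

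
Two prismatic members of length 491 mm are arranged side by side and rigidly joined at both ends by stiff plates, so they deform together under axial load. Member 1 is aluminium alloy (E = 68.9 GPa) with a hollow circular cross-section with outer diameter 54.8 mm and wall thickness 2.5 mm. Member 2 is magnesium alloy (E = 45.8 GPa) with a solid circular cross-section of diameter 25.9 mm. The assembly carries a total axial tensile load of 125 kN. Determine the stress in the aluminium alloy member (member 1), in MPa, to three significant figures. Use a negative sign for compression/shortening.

164 MPa

A_1 = 410.8 mm².
A_2 = 526.9 mm².
Equal strain + equilibrium ⇒ each member carries load in proportion to AE: A₁E₁ = 28300000 N, A₂E₂ = 24130000 N, ΣAE = 52430000 N.
σ₁ = P·E₁/ΣAE = 125000·68900/52430000 = 164.3 MPa.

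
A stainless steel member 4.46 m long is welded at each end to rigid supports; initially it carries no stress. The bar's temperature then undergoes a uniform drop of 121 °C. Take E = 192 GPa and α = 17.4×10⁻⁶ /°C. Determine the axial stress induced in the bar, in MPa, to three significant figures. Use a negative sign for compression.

404 MPa

Free thermal expansion αLΔT = 17.4e-6 · 4460 · -121 = -9.39 mm.
The walls impose strain ε = −(-9.39)/4460 = 2.1054e-03; σ = Eε = 192000 · 2.1054e-03 = 404.2 MPa.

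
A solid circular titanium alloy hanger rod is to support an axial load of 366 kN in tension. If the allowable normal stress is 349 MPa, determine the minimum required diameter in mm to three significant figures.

Required area A ≥ P/σ_allow = 366000/349 = 1049 mm².
For a solid circular section, d ≥ √(4A/π) = 36.54 mm.

36.5 mm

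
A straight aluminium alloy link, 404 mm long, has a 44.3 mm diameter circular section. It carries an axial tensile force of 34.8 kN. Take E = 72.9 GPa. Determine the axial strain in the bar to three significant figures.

3.10e-04

A = 1541 mm².
σ = N/A = 22.58 MPa; ε = σ/E = 22.58/72900 = 3.097e-04.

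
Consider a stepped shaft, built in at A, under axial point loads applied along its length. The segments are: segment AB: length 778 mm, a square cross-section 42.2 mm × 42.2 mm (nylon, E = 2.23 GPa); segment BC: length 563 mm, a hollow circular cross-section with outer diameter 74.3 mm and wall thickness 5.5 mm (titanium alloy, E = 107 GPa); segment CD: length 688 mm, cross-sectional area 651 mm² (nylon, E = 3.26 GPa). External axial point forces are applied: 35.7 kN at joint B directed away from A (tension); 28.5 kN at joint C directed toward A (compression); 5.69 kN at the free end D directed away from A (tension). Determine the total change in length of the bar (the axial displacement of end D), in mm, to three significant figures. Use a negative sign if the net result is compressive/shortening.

4.27 mm

Internal axial forces (sectioning from the free end, tension +): N_CD = 5.69 kN, N_BC = -22.81 kN, N_AB = 12.89 kN.
A_AB = 1781 mm².
A_BC = 1189 mm².
δ_AB = 12890·778/(1781·2230) = 2.525 mm
δ_BC = -22810·563/(1189·107000) = -0.101 mm
δ_CD = 5690·688/(651·3260) = 1.845 mm
δ = Σδ_i = 4.269 mm.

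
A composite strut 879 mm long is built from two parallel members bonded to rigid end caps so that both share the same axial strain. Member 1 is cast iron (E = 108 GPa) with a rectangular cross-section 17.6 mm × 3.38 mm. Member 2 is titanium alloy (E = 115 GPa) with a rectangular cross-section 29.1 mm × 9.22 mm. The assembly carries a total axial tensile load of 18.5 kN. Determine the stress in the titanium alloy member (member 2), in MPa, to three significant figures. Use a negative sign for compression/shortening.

A_1 = 59.49 mm².
A_2 = 268.3 mm².
Equal strain + equilibrium ⇒ each member carries load in proportion to AE: A₁E₁ = 6425000 N, A₂E₂ = 30850000 N, ΣAE = 37280000 N.
σ₂ = P·E₂/ΣAE = 18500·115000/37280000 = 57.07 MPa.

57.1 MPa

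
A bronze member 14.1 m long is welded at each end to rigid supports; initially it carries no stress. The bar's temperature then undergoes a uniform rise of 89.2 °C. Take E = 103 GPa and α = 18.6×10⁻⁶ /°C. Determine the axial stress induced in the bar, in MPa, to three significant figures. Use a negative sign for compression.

Free thermal expansion αLΔT = 18.6e-6 · 14100 · 89.2 = 23.39 mm.
The walls impose strain ε = −(23.39)/14100 = -1.6591e-03; σ = Eε = 103000 · -1.6591e-03 = -170.9 MPa.

-171 MPa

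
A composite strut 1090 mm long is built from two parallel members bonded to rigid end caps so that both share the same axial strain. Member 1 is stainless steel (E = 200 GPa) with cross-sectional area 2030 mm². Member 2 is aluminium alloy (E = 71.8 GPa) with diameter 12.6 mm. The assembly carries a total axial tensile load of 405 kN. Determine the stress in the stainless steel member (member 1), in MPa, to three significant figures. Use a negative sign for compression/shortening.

195 MPa

A_2 = 124.7 mm².
Equal strain + equilibrium ⇒ each member carries load in proportion to AE: A₁E₁ = 406000000 N, A₂E₂ = 8953000 N, ΣAE = 415000000 N.
σ₁ = P·E₁/ΣAE = 405000·200000/415000000 = 195.2 MPa.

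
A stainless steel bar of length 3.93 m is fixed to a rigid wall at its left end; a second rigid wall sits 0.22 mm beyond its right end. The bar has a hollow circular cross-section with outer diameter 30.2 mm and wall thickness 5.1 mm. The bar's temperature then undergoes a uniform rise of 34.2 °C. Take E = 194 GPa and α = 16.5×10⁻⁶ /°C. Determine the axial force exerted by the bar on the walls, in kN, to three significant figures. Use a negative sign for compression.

-39.7 kN

Free thermal expansion αLΔT = 16.5e-6 · 3930 · 34.2 = 2.218 mm.
The walls engage after the gap closes; constrained expansion = 2.218 − 0.22 = 1.998 mm.
The walls impose strain ε = −(1.998)/3930 = -5.0832e-04; σ = Eε = 194000 · -5.0832e-04 = -98.61 MPa.
Wall reaction R = σ·A = -98.61·402.2 = -39660 N = -39.66 kN.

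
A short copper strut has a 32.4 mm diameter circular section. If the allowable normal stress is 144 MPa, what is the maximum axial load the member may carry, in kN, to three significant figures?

A = 824.5 mm².
P_max = σ_allow · A = 144 · 824.5 = 118700 N = 118.7 kN.

119 kN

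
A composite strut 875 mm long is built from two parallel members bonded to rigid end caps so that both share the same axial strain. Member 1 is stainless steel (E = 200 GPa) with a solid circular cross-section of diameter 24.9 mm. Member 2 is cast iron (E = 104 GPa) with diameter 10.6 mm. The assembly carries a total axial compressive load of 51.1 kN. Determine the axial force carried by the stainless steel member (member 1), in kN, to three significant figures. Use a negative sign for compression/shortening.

-46.7 kN

A_1 = 487 mm².
A_2 = 88.25 mm².
Equal strain + equilibrium ⇒ each member carries load in proportion to AE: A₁E₁ = 97390000 N, A₂E₂ = 9178000 N, ΣAE = 106600000 N.
F₁ = P·A₁E₁/ΣAE = -51100·97390000/106600000 = -46700 N.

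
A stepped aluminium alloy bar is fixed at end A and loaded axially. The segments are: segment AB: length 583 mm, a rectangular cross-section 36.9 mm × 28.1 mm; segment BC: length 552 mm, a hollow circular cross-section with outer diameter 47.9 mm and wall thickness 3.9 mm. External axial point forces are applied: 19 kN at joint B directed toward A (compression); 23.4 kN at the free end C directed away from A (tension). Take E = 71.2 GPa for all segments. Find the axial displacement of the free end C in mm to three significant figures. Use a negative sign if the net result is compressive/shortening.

Internal axial forces (sectioning from the free end, tension +): N_BC = 23.4 kN, N_AB = 4.4 kN.
A_AB = 1037 mm².
A_BC = 539.1 mm².
δ_AB = 4400·583/(1037·71200) = 0.03475 mm
δ_BC = 23400·552/(539.1·71200) = 0.3365 mm
δ = Σδ_i = 0.3713 mm.

0.371 mm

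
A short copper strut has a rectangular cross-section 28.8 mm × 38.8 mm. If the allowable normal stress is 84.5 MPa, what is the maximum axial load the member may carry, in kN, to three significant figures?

94.4 kN

A = 1117 mm².
P_max = σ_allow · A = 84.5 · 1117 = 94420 N = 94.42 kN.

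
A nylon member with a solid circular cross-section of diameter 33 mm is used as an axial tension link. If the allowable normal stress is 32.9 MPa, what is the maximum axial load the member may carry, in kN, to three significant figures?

28.1 kN

A = 855.3 mm².
P_max = σ_allow · A = 32.9 · 855.3 = 28140 N = 28.14 kN.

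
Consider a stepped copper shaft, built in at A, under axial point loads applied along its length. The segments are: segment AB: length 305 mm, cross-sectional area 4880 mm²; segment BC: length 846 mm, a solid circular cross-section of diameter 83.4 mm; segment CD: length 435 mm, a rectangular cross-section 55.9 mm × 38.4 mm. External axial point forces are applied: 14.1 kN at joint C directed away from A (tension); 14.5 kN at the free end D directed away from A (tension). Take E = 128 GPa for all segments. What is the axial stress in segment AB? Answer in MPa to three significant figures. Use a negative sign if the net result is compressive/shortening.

Internal axial forces (sectioning from the free end, tension +): N_CD = 14.5 kN, N_BC = 28.6 kN, N_AB = 28.6 kN.
σ_AB = N_AB/A_AB = 28600/4880 = 5.861 MPa.

5.86 MPa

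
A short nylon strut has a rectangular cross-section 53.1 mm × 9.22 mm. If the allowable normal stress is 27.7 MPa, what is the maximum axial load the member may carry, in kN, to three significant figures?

13.6 kN

A = 489.6 mm².
P_max = σ_allow · A = 27.7 · 489.6 = 13560 N = 13.56 kN.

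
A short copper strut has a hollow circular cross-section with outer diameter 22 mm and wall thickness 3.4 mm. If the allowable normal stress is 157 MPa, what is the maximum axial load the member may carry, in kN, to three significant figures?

A = 198.7 mm².
P_max = σ_allow · A = 157 · 198.7 = 31190 N = 31.19 kN.

31.2 kN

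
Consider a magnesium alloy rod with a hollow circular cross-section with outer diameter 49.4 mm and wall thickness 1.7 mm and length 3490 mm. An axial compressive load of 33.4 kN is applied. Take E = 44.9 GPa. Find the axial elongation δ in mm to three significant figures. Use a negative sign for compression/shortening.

-10.2 mm

A = 254.8 mm².
δ_mech = NL/(AE) = -33400·3490/(254.8·44900) = -10.19 mm.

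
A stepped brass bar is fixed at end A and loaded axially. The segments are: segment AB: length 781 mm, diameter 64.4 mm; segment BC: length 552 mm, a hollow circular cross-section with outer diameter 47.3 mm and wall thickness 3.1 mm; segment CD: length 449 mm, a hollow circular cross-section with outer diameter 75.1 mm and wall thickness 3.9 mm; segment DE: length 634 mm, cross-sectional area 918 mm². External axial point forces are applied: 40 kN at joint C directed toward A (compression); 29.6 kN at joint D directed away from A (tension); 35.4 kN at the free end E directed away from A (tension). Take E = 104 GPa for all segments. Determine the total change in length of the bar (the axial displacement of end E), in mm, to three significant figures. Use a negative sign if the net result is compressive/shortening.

Internal axial forces (sectioning from the free end, tension +): N_DE = 35.4 kN, N_CD = 65 kN, N_BC = 25 kN, N_AB = 25 kN.
A_AB = 3257 mm².
A_BC = 430.5 mm².
A_CD = 872.4 mm².
δ_AB = 25000·781/(3257·104000) = 0.05764 mm
δ_BC = 25000·552/(430.5·104000) = 0.3083 mm
δ_CD = 65000·449/(872.4·104000) = 0.3217 mm
δ_DE = 35400·634/(918·104000) = 0.2351 mm
δ = Σδ_i = 0.9227 mm.

0.923 mm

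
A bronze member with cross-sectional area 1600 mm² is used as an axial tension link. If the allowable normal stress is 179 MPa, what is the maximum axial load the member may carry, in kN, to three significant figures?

286 kN

P_max = σ_allow · A = 179 · 1600 = 286400 N = 286.4 kN.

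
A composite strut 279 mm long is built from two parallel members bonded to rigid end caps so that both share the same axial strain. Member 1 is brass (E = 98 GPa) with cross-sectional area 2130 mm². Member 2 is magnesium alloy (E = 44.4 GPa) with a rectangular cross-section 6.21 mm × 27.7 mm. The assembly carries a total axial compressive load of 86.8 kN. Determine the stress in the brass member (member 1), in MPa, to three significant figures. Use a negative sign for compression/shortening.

A_2 = 172 mm².
Equal strain + equilibrium ⇒ each member carries load in proportion to AE: A₁E₁ = 208700000 N, A₂E₂ = 7638000 N, ΣAE = 216400000 N.
σ₁ = P·E₁/ΣAE = -86800·98000/216400000 = -39.31 MPa.

-39.3 MPa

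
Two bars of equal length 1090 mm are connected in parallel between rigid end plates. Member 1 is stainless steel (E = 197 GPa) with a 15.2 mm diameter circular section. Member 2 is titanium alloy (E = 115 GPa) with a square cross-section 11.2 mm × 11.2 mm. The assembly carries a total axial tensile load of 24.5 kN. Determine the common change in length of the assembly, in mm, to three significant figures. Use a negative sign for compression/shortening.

0.532 mm

A_1 = 181.5 mm².
A_2 = 125.4 mm².
Equal strain + equilibrium ⇒ each member carries load in proportion to AE: A₁E₁ = 35750000 N, A₂E₂ = 14430000 N, ΣAE = 50170000 N.
δ = PL/ΣAE = 24500·1090/50170000 = 0.5323 mm.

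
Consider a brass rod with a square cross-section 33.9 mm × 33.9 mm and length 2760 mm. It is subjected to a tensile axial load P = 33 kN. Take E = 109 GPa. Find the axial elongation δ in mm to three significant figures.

0.727 mm

A = 1149 mm².
δ_mech = NL/(AE) = 33000·2760/(1149·109000) = 0.7271 mm.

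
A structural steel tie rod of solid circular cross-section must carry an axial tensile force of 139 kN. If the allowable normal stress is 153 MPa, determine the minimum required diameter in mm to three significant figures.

Required area A ≥ P/σ_allow = 139000/153 = 908.5 mm².
For a solid circular section, d ≥ √(4A/π) = 34.01 mm.

34.0 mm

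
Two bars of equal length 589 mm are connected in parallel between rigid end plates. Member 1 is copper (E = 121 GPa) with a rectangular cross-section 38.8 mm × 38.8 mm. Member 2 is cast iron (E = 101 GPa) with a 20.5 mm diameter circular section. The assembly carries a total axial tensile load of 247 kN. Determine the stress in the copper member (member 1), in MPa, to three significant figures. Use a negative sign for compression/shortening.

A_1 = 1505 mm².
A_2 = 330.1 mm².
Equal strain + equilibrium ⇒ each member carries load in proportion to AE: A₁E₁ = 182200000 N, A₂E₂ = 33340000 N, ΣAE = 215500000 N.
σ₁ = P·E₁/ΣAE = 247000·121000/215500000 = 138.7 MPa.

139 MPa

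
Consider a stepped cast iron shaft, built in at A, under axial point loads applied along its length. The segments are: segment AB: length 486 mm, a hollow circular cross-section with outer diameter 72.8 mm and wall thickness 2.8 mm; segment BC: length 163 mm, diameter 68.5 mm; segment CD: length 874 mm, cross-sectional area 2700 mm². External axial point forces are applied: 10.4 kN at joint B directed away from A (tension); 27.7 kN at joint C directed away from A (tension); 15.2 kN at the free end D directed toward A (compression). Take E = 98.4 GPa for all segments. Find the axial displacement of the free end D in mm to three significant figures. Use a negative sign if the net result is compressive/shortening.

Internal axial forces (sectioning from the free end, tension +): N_CD = -15.2 kN, N_BC = 12.5 kN, N_AB = 22.9 kN.
A_AB = 615.8 mm².
A_BC = 3685 mm².
δ_AB = 22900·486/(615.8·98400) = 0.1837 mm
δ_BC = 12500·163/(3685·98400) = 0.005619 mm
δ_CD = -15200·874/(2700·98400) = -0.05 mm
δ = Σδ_i = 0.1393 mm.

0.139 mm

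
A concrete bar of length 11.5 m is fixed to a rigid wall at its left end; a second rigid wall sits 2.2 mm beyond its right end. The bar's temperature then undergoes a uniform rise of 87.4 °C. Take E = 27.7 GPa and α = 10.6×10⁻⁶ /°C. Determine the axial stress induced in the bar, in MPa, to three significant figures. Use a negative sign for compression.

Free thermal expansion αLΔT = 10.6e-6 · 11500 · 87.4 = 10.65 mm.
The walls engage after the gap closes; constrained expansion = 10.65 − 2.2 = 8.454 mm.
The walls impose strain ε = −(8.454)/11500 = -7.3514e-04; σ = Eε = 27700 · -7.3514e-04 = -20.36 MPa.

-20.4 MPa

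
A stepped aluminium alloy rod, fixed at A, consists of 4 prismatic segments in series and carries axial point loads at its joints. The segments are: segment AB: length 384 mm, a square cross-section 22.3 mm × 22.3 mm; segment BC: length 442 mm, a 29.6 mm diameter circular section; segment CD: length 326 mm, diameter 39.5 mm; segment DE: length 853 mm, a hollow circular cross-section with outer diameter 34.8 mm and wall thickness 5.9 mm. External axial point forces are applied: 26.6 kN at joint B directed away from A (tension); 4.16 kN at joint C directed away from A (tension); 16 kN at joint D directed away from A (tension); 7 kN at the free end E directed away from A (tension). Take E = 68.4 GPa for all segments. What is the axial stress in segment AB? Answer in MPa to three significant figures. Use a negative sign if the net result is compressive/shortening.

108 MPa

Internal axial forces (sectioning from the free end, tension +): N_DE = 7 kN, N_CD = 23 kN, N_BC = 27.16 kN, N_AB = 53.76 kN.
A_AB = 497.3 mm².
σ_AB = N_AB/A_AB = 53760/497.3 = 108.1 MPa.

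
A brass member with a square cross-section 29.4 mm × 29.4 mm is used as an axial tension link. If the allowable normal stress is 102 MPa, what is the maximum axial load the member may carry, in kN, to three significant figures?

A = 864.4 mm².
P_max = σ_allow · A = 102 · 864.4 = 88160 N = 88.16 kN.

88.2 kN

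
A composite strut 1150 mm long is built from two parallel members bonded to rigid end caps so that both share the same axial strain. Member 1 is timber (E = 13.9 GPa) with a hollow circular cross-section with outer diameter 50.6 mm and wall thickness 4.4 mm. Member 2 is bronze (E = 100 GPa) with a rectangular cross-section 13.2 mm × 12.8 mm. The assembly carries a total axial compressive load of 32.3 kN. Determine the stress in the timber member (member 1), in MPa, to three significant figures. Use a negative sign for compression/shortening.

-17.4 MPa

A_1 = 638.6 mm².
A_2 = 169 mm².
Equal strain + equilibrium ⇒ each member carries load in proportion to AE: A₁E₁ = 8877000 N, A₂E₂ = 16900000 N, ΣAE = 25770000 N.
σ₁ = P·E₁/ΣAE = -32300·13900/25770000 = -17.42 MPa.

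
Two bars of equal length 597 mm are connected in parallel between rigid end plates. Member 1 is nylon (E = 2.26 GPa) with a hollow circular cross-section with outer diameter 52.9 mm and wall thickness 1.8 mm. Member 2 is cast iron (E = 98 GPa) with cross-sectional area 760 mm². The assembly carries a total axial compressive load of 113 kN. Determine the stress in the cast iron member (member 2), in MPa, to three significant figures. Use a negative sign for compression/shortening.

A_1 = 289 mm².
Equal strain + equilibrium ⇒ each member carries load in proportion to AE: A₁E₁ = 653100 N, A₂E₂ = 74480000 N, ΣAE = 75130000 N.
σ₂ = P·E₂/ΣAE = -113000·98000/75130000 = -147.4 MPa.

-147 MPa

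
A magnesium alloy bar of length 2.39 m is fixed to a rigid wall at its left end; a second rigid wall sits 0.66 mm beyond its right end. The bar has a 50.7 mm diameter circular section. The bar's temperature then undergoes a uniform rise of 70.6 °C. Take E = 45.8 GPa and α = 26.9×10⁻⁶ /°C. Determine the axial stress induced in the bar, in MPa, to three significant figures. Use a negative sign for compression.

Free thermal expansion αLΔT = 26.9e-6 · 2390 · 70.6 = 4.539 mm.
The walls engage after the gap closes; constrained expansion = 4.539 − 0.66 = 3.879 mm.
The walls impose strain ε = −(3.879)/2390 = -1.6230e-03; σ = Eε = 45800 · -1.6230e-03 = -74.33 MPa.

-74.3 MPa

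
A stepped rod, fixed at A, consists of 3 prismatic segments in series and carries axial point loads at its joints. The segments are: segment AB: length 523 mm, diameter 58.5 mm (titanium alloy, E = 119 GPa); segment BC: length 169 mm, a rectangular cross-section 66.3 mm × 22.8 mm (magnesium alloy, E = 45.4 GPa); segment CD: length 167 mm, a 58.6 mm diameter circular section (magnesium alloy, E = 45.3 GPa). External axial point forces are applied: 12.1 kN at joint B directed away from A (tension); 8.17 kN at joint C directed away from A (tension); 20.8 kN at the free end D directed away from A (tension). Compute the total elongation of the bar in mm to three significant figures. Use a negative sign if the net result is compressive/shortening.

0.167 mm

Internal axial forces (sectioning from the free end, tension +): N_CD = 20.8 kN, N_BC = 28.97 kN, N_AB = 41.07 kN.
A_AB = 2688 mm².
A_BC = 1512 mm².
A_CD = 2697 mm².
δ_AB = 41070·523/(2688·119000) = 0.06715 mm
δ_BC = 28970·169/(1512·45400) = 0.07134 mm
δ_CD = 20800·167/(2697·45300) = 0.02843 mm
δ = Σδ_i = 0.1669 mm.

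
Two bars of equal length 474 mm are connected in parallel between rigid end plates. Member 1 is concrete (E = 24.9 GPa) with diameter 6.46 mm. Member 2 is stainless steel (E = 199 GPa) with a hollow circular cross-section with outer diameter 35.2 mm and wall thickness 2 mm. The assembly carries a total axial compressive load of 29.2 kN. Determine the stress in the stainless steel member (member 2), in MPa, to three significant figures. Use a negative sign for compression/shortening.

A_1 = 32.78 mm².
A_2 = 208.6 mm².
Equal strain + equilibrium ⇒ each member carries load in proportion to AE: A₁E₁ = 816100 N, A₂E₂ = 41510000 N, ΣAE = 42330000 N.
σ₂ = P·E₂/ΣAE = -29200·199000/42330000 = -137.3 MPa.

-137 MPa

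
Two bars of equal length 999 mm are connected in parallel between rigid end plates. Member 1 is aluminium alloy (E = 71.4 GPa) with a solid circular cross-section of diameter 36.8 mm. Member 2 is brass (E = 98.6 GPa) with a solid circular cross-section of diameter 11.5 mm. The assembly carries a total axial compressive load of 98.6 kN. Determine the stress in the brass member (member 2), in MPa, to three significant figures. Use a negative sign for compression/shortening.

-113 MPa

A_1 = 1064 mm².
A_2 = 103.9 mm².
Equal strain + equilibrium ⇒ each member carries load in proportion to AE: A₁E₁ = 75940000 N, A₂E₂ = 10240000 N, ΣAE = 86180000 N.
σ₂ = P·E₂/ΣAE = -98600·98600/86180000 = -112.8 MPa.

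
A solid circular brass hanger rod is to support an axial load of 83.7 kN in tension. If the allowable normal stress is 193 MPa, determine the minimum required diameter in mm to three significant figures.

23.5 mm

Required area A ≥ P/σ_allow = 83700/193 = 433.7 mm².
For a solid circular section, d ≥ √(4A/π) = 23.5 mm.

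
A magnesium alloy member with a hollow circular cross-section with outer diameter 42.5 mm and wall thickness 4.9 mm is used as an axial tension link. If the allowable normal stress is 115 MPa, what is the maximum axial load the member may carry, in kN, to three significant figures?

66.6 kN

A = 578.8 mm².
P_max = σ_allow · A = 115 · 578.8 = 66560 N = 66.56 kN.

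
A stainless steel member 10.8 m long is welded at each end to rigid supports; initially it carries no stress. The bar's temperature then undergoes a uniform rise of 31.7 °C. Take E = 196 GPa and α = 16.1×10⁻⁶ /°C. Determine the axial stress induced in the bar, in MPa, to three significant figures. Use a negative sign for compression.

Free thermal expansion αLΔT = 16.1e-6 · 10800 · 31.7 = 5.512 mm.
The walls impose strain ε = −(5.512)/10800 = -5.1037e-04; σ = Eε = 196000 · -5.1037e-04 = -100 MPa.

-100 MPa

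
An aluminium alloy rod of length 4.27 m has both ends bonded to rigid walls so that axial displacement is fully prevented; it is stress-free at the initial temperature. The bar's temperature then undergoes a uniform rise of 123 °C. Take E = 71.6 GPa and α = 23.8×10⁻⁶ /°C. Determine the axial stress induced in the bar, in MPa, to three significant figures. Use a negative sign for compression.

Free thermal expansion αLΔT = 23.8e-6 · 4270 · 123 = 12.5 mm.
The walls impose strain ε = −(12.5)/4270 = -2.9274e-03; σ = Eε = 71600 · -2.9274e-03 = -209.6 MPa.

-210 MPa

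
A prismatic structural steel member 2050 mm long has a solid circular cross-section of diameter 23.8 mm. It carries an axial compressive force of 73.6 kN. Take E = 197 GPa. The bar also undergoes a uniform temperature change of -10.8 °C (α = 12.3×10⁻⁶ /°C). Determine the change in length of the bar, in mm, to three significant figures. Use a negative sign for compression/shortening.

A = 444.9 mm².
δ_mech = NL/(AE) = -73600·2050/(444.9·197000) = -1.722 mm.
δ_thermal = αLΔT = 12.3e-6·2050·-10.8 = -0.2723 mm.
δ = δ_mech + δ_thermal = -1.994 mm.

-1.99 mm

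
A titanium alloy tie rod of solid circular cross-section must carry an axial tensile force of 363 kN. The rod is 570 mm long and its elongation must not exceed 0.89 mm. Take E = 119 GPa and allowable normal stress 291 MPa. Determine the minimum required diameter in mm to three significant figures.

Required area A ≥ P/σ_allow = 363000/291 = 1247 mm².
For a solid circular section, d ≥ √(4A/π) = 39.85 mm.
Elongation limit: A ≥ PL/(Eδ_allow) = 363000·570/(119000·0.89) = 1954 mm² ⇒ d ≥ 49.87 mm.
The elongation limit governs.

49.9 mm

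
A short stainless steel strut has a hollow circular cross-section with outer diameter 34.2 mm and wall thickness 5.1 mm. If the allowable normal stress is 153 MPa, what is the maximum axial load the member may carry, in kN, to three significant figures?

71.3 kN

A = 466.2 mm².
P_max = σ_allow · A = 153 · 466.2 = 71340 N = 71.34 kN.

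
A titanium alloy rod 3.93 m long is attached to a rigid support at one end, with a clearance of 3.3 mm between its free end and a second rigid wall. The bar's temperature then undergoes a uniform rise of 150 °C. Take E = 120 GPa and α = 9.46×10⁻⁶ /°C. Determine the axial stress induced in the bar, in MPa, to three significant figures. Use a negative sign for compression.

Free thermal expansion αLΔT = 9.46e-6 · 3930 · 150 = 5.577 mm.
The walls engage after the gap closes; constrained expansion = 5.577 − 3.3 = 2.277 mm.
The walls impose strain ε = −(2.277)/3930 = -5.7931e-04; σ = Eε = 120000 · -5.7931e-04 = -69.52 MPa.

-69.5 MPa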